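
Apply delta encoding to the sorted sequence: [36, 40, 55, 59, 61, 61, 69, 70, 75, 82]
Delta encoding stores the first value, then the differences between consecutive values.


First value: 36
Deltas:
  40 - 36 = 4
  55 - 40 = 15
  59 - 55 = 4
  61 - 59 = 2
  61 - 61 = 0
  69 - 61 = 8
  70 - 69 = 1
  75 - 70 = 5
  82 - 75 = 7


Delta encoded: [36, 4, 15, 4, 2, 0, 8, 1, 5, 7]


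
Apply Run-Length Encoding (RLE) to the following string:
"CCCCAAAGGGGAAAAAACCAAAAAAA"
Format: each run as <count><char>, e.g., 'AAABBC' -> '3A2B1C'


Scanning runs left to right:
  i=0: run of 'C' x 4 -> '4C'
  i=4: run of 'A' x 3 -> '3A'
  i=7: run of 'G' x 4 -> '4G'
  i=11: run of 'A' x 6 -> '6A'
  i=17: run of 'C' x 2 -> '2C'
  i=19: run of 'A' x 7 -> '7A'

RLE = 4C3A4G6A2C7A


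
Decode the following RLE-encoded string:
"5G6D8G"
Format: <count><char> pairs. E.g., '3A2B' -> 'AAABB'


Expanding each <count><char> pair:
  5G -> 'GGGGG'
  6D -> 'DDDDDD'
  8G -> 'GGGGGGGG'

Decoded = GGGGGDDDDDDGGGGGGGG


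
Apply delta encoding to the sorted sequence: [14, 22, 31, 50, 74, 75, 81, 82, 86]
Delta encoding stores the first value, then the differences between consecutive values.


First value: 14
Deltas:
  22 - 14 = 8
  31 - 22 = 9
  50 - 31 = 19
  74 - 50 = 24
  75 - 74 = 1
  81 - 75 = 6
  82 - 81 = 1
  86 - 82 = 4


Delta encoded: [14, 8, 9, 19, 24, 1, 6, 1, 4]


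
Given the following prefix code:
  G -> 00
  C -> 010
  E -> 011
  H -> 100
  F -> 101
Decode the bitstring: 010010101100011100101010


Decoding step by step:
Bits 010 -> C
Bits 010 -> C
Bits 101 -> F
Bits 100 -> H
Bits 011 -> E
Bits 100 -> H
Bits 101 -> F
Bits 010 -> C


Decoded message: CCFHEHFC


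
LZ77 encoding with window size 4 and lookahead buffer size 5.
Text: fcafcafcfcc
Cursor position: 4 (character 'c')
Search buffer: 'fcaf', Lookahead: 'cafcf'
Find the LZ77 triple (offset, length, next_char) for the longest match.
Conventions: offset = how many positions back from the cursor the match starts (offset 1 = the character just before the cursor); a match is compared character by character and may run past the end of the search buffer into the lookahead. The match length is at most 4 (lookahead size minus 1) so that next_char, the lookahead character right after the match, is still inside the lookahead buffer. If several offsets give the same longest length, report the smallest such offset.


Try each offset into the search buffer:
  offset=1 (pos 3, char 'f'): match length 0
  offset=2 (pos 2, char 'a'): match length 0
  offset=3 (pos 1, char 'c'): match length 4
  offset=4 (pos 0, char 'f'): match length 0
Longest match has length 4 at offset 3.
next_char = character at position 4 + 4 = 8 -> 'f'

Best match: offset=3, length=4 (matching 'cafc' starting at position 1)
LZ77 triple: (3, 4, 'f')


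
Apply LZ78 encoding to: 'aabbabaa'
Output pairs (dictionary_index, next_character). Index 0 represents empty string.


LZ78 encoding steps:
Dictionary: {0: ''}
Step 1: w='' (idx 0), next='a' -> output (0, 'a'), add 'a' as idx 1
Step 2: w='a' (idx 1), next='b' -> output (1, 'b'), add 'ab' as idx 2
Step 3: w='' (idx 0), next='b' -> output (0, 'b'), add 'b' as idx 3
Step 4: w='ab' (idx 2), next='a' -> output (2, 'a'), add 'aba' as idx 4
Step 5: w='a' (idx 1), end of input -> output (1, '')


Encoded: [(0, 'a'), (1, 'b'), (0, 'b'), (2, 'a'), (1, '')]


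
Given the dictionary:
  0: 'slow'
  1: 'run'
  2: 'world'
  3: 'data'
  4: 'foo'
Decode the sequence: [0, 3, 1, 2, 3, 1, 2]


Look up each index in the dictionary:
  0 -> 'slow'
  3 -> 'data'
  1 -> 'run'
  2 -> 'world'
  3 -> 'data'
  1 -> 'run'
  2 -> 'world'

Decoded: "slow data run world data run world"


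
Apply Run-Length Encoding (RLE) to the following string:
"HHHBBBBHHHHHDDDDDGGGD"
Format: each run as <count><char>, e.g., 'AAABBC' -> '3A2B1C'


Scanning runs left to right:
  i=0: run of 'H' x 3 -> '3H'
  i=3: run of 'B' x 4 -> '4B'
  i=7: run of 'H' x 5 -> '5H'
  i=12: run of 'D' x 5 -> '5D'
  i=17: run of 'G' x 3 -> '3G'
  i=20: run of 'D' x 1 -> '1D'

RLE = 3H4B5H5D3G1D


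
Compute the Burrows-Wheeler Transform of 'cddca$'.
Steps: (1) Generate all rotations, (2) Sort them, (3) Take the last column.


Rotations (sorted):
  0: $cddca -> last char: a
  1: a$cddc -> last char: c
  2: ca$cdd -> last char: d
  3: cddca$ -> last char: $
  4: dca$cd -> last char: d
  5: ddca$c -> last char: c


BWT = acd$dc


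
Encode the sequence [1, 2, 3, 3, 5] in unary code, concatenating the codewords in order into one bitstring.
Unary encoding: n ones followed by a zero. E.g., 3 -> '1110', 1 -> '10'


Encode each number as n ones followed by a terminating 0:
  1 -> 10 (2 bits)
  2 -> 110 (3 bits)
  3 -> 1110 (4 bits)
  3 -> 1110 (4 bits)
  5 -> 111110 (6 bits)
Total length = 2 + 3 + 4 + 4 + 6 = 19 bits.

Unary([1, 2, 3, 3, 5]) = 1011011101110111110 (19 bits)


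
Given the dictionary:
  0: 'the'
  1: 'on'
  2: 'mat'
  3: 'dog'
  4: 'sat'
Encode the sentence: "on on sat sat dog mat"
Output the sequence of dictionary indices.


Look up each word in the dictionary:
  'on' -> 1
  'on' -> 1
  'sat' -> 4
  'sat' -> 4
  'dog' -> 3
  'mat' -> 2

Encoded: [1, 1, 4, 4, 3, 2]


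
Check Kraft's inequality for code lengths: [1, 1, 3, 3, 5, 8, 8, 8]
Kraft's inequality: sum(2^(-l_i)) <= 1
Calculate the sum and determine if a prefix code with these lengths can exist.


Sum = 2^(-1) + 2^(-1) + 2^(-3) + 2^(-3) + 2^(-5) + 2^(-8) + 2^(-8) + 2^(-8)
    = 0.5 + 0.5 + 0.125 + 0.125 + 0.03125 + 0.00390625 + 0.00390625 + 0.00390625
    = 331/256 = 1.29296875
Since 1.29296875 > 1, Kraft's inequality is NOT satisfied.
A prefix code with these lengths CANNOT exist.

Kraft sum = 1.29296875. Not satisfied.


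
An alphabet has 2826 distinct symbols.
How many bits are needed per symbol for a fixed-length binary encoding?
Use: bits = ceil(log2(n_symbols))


log2(2826) = 11.4645
Bracket: 2^11 = 2048 < 2826 <= 2^12 = 4096
So ceil(log2(2826)) = 12

bits = ceil(log2(2826)) = ceil(11.4645) = 12 bits


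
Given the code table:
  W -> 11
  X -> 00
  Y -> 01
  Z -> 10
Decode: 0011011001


Decoding:
00 -> X
11 -> W
01 -> Y
10 -> Z
01 -> Y


Result: XWYZY


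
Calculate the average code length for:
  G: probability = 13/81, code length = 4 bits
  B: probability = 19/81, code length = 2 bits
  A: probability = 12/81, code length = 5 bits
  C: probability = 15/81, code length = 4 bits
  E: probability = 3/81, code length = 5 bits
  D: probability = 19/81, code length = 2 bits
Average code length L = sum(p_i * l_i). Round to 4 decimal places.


Weighted contributions p_i * l_i:
  G: (13/81) * 4 = 52/81
  B: (19/81) * 2 = 38/81
  A: (12/81) * 5 = 60/81
  C: (15/81) * 4 = 60/81
  E: (3/81) * 5 = 15/81
  D: (19/81) * 2 = 38/81
Sum = (52 + 38 + 60 + 60 + 15 + 38)/81 = 263/81

L = 263/81 = 3.2469 bits/symbol


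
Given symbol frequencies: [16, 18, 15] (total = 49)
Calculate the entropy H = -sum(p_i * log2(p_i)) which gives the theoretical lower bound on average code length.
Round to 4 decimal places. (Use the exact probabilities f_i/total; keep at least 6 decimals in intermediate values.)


Per-symbol terms -p_i * log2(p_i) with p_i = f_i/49:
  p = 16/49 = 0.326531: log2(p) = -1.614710, -p*log2(p) = 0.527252
  p = 18/49 = 0.367347: log2(p) = -1.444785, -p*log2(p) = 0.530737
  p = 15/49 = 0.306122: log2(p) = -1.707819, -p*log2(p) = 0.522802
H = 0.527252 + 0.530737 + 0.522802 = 1.580791

H = 1.5808 bits/symbol


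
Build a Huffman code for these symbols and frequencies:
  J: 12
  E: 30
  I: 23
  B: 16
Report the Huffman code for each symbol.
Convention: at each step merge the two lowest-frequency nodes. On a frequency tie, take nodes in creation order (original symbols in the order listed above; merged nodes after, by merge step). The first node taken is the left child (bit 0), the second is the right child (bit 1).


Huffman tree construction:
Step 1: Merge J(12) + B(16) = 28
Step 2: Merge I(23) + (J+B)(28) = 51
Step 3: Merge E(30) + (I+(J+B))(51) = 81
Read each symbol's code off the tree from the root (left child = 0, right child = 1).

Codes:
  J: 110 (length 3)
  E: 0 (length 1)
  I: 10 (length 2)
  B: 111 (length 3)
Average code length: 160/81 = 1.9753 bits/symbol


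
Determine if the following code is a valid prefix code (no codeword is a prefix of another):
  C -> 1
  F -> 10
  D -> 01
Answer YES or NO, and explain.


Checking each pair (does one codeword prefix another?):
  C='1' vs F='10': prefix -- VIOLATION

NO -- this is NOT a valid prefix code. C (1) is a prefix of F (10).


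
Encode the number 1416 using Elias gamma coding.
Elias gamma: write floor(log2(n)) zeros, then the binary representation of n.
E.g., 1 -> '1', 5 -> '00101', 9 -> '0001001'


num_bits = floor(log2(1416)) + 1 = 11
leading_zeros = num_bits - 1 = 10
binary(1416) = 10110001000

Elias gamma(1416) = '0000000000' + '10110001000' = 000000000010110001000 (21 bits)


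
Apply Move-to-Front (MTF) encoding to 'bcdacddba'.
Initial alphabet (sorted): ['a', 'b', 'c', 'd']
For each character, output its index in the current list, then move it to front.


MTF encoding:
'b': index 1 in ['a', 'b', 'c', 'd'] -> ['b', 'a', 'c', 'd']
'c': index 2 in ['b', 'a', 'c', 'd'] -> ['c', 'b', 'a', 'd']
'd': index 3 in ['c', 'b', 'a', 'd'] -> ['d', 'c', 'b', 'a']
'a': index 3 in ['d', 'c', 'b', 'a'] -> ['a', 'd', 'c', 'b']
'c': index 2 in ['a', 'd', 'c', 'b'] -> ['c', 'a', 'd', 'b']
'd': index 2 in ['c', 'a', 'd', 'b'] -> ['d', 'c', 'a', 'b']
'd': index 0 in ['d', 'c', 'a', 'b'] -> ['d', 'c', 'a', 'b']
'b': index 3 in ['d', 'c', 'a', 'b'] -> ['b', 'd', 'c', 'a']
'a': index 3 in ['b', 'd', 'c', 'a'] -> ['a', 'b', 'd', 'c']


Output: [1, 2, 3, 3, 2, 2, 0, 3, 3]


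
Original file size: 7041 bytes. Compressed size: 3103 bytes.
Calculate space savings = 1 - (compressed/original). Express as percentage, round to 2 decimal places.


ratio = compressed/original = 3103/7041 = 0.440704
savings = 1 - ratio = 1 - 0.440704 = 0.559296
as a percentage: 0.559296 * 100 = 55.93%

Space savings = 1 - 3103/7041 = 55.93%


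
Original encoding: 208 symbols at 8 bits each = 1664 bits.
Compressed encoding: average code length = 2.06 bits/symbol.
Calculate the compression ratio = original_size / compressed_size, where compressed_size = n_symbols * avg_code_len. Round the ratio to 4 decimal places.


original_size = n_symbols * orig_bits = 208 * 8 = 1664 bits
compressed_size = n_symbols * avg_code_len = 208 * 2.06 = 428.48 bits
ratio = original_size / compressed_size = 1664 / 428.48 = 3.8835

Compression ratio = 3.8835


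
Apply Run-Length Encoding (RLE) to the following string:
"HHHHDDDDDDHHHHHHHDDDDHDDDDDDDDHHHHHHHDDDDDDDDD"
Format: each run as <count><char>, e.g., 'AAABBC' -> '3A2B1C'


Scanning runs left to right:
  i=0: run of 'H' x 4 -> '4H'
  i=4: run of 'D' x 6 -> '6D'
  i=10: run of 'H' x 7 -> '7H'
  i=17: run of 'D' x 4 -> '4D'
  i=21: run of 'H' x 1 -> '1H'
  i=22: run of 'D' x 8 -> '8D'
  i=30: run of 'H' x 7 -> '7H'
  i=37: run of 'D' x 9 -> '9D'

RLE = 4H6D7H4D1H8D7H9D


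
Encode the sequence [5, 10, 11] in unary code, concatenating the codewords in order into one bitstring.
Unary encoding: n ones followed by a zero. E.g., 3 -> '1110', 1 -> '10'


Encode each number as n ones followed by a terminating 0:
  5 -> 111110 (6 bits)
  10 -> 11111111110 (11 bits)
  11 -> 111111111110 (12 bits)
Total length = 6 + 11 + 12 = 29 bits.

Unary([5, 10, 11]) = 11111011111111110111111111110 (29 bits)


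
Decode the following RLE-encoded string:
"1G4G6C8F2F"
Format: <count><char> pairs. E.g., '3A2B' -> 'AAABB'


Expanding each <count><char> pair:
  1G -> 'G'
  4G -> 'GGGG'
  6C -> 'CCCCCC'
  8F -> 'FFFFFFFF'
  2F -> 'FF'

Decoded = GGGGGCCCCCCFFFFFFFFFF


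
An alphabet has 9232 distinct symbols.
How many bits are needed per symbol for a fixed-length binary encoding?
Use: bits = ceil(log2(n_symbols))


log2(9232) = 13.1724
Bracket: 2^13 = 8192 < 9232 <= 2^14 = 16384
So ceil(log2(9232)) = 14

bits = ceil(log2(9232)) = ceil(13.1724) = 14 bits


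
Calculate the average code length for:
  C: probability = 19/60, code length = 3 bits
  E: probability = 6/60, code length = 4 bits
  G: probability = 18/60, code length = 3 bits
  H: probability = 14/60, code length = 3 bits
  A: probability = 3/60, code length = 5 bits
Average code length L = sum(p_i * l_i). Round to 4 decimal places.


Weighted contributions p_i * l_i:
  C: (19/60) * 3 = 57/60
  E: (6/60) * 4 = 24/60
  G: (18/60) * 3 = 54/60
  H: (14/60) * 3 = 42/60
  A: (3/60) * 5 = 15/60
Sum = (57 + 24 + 54 + 42 + 15)/60 = 192/60

L = 192/60 = 3.2000 bits/symbol


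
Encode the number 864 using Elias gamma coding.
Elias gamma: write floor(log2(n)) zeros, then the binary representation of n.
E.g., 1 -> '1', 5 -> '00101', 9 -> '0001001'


num_bits = floor(log2(864)) + 1 = 10
leading_zeros = num_bits - 1 = 9
binary(864) = 1101100000

Elias gamma(864) = '000000000' + '1101100000' = 0000000001101100000 (19 bits)


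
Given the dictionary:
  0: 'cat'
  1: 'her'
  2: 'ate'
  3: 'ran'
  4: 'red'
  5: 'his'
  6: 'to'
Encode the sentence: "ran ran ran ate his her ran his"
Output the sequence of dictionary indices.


Look up each word in the dictionary:
  'ran' -> 3
  'ran' -> 3
  'ran' -> 3
  'ate' -> 2
  'his' -> 5
  'her' -> 1
  'ran' -> 3
  'his' -> 5

Encoded: [3, 3, 3, 2, 5, 1, 3, 5]


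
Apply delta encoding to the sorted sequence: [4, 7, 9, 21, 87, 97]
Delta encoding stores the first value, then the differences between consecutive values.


First value: 4
Deltas:
  7 - 4 = 3
  9 - 7 = 2
  21 - 9 = 12
  87 - 21 = 66
  97 - 87 = 10


Delta encoded: [4, 3, 2, 12, 66, 10]


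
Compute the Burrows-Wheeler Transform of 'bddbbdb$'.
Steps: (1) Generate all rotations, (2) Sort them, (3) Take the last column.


Rotations (sorted):
  0: $bddbbdb -> last char: b
  1: b$bddbbd -> last char: d
  2: bbdb$bdd -> last char: d
  3: bdb$bddb -> last char: b
  4: bddbbdb$ -> last char: $
  5: db$bddbb -> last char: b
  6: dbbdb$bd -> last char: d
  7: ddbbdb$b -> last char: b


BWT = bddb$bdb


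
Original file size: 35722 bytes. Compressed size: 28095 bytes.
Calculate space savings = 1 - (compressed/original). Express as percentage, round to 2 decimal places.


ratio = compressed/original = 28095/35722 = 0.78649
savings = 1 - ratio = 1 - 0.78649 = 0.21351
as a percentage: 0.21351 * 100 = 21.35%

Space savings = 1 - 28095/35722 = 21.35%


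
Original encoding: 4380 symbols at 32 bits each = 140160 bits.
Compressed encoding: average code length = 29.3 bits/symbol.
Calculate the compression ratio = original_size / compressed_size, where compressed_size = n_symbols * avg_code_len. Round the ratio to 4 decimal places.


original_size = n_symbols * orig_bits = 4380 * 32 = 140160 bits
compressed_size = n_symbols * avg_code_len = 4380 * 29.3 = 128334.0 bits
ratio = original_size / compressed_size = 140160 / 128334.0 = 1.0922

Compression ratio = 1.0922


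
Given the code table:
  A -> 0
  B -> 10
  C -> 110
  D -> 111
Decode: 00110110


Decoding:
0 -> A
0 -> A
110 -> C
110 -> C


Result: AACC


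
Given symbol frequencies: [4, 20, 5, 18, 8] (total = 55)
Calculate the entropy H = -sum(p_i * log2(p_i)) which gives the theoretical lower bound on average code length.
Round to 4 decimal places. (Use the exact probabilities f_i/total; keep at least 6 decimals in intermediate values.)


Per-symbol terms -p_i * log2(p_i) with p_i = f_i/55:
  p = 4/55 = 0.072727: log2(p) = -3.781360, -p*log2(p) = 0.275008
  p = 20/55 = 0.363636: log2(p) = -1.459432, -p*log2(p) = 0.530702
  p = 5/55 = 0.090909: log2(p) = -3.459432, -p*log2(p) = 0.314494
  p = 18/55 = 0.327273: log2(p) = -1.611435, -p*log2(p) = 0.527379
  p = 8/55 = 0.145455: log2(p) = -2.781360, -p*log2(p) = 0.404561
H = 0.275008 + 0.530702 + 0.314494 + 0.527379 + 0.404561 = 2.052144

H = 2.0521 bits/symbol


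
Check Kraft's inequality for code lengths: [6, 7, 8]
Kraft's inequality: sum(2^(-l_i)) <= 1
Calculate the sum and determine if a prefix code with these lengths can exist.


Sum = 2^(-6) + 2^(-7) + 2^(-8)
    = 0.015625 + 0.0078125 + 0.00390625
    = 7/256 = 0.02734375
Since 0.02734375 <= 1, Kraft's inequality IS satisfied.
A prefix code with these lengths CAN exist.

Kraft sum = 0.02734375. Satisfied.


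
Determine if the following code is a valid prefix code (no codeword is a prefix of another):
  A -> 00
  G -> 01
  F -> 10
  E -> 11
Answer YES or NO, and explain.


Checking each pair (does one codeword prefix another?):
  A='00' vs G='01': no prefix
  A='00' vs F='10': no prefix
  A='00' vs E='11': no prefix
  G='01' vs A='00': no prefix
  G='01' vs F='10': no prefix
  G='01' vs E='11': no prefix
  F='10' vs A='00': no prefix
  F='10' vs G='01': no prefix
  F='10' vs E='11': no prefix
  E='11' vs A='00': no prefix
  E='11' vs G='01': no prefix
  E='11' vs F='10': no prefix
No violation found over all pairs.

YES -- this is a valid prefix code. No codeword is a prefix of any other codeword.


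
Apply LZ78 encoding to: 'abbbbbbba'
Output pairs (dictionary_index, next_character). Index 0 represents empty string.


LZ78 encoding steps:
Dictionary: {0: ''}
Step 1: w='' (idx 0), next='a' -> output (0, 'a'), add 'a' as idx 1
Step 2: w='' (idx 0), next='b' -> output (0, 'b'), add 'b' as idx 2
Step 3: w='b' (idx 2), next='b' -> output (2, 'b'), add 'bb' as idx 3
Step 4: w='bb' (idx 3), next='b' -> output (3, 'b'), add 'bbb' as idx 4
Step 5: w='b' (idx 2), next='a' -> output (2, 'a'), add 'ba' as idx 5


Encoded: [(0, 'a'), (0, 'b'), (2, 'b'), (3, 'b'), (2, 'a')]


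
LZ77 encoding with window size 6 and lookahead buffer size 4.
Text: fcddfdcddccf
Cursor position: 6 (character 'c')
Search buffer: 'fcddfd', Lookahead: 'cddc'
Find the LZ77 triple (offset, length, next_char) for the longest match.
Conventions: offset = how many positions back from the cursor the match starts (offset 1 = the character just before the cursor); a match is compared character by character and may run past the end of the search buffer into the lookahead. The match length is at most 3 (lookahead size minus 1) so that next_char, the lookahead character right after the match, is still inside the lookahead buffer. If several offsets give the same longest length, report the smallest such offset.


Try each offset into the search buffer:
  offset=1 (pos 5, char 'd'): match length 0
  offset=2 (pos 4, char 'f'): match length 0
  offset=3 (pos 3, char 'd'): match length 0
  offset=4 (pos 2, char 'd'): match length 0
  offset=5 (pos 1, char 'c'): match length 3
  offset=6 (pos 0, char 'f'): match length 0
Longest match has length 3 at offset 5.
next_char = character at position 6 + 3 = 9 -> 'c'

Best match: offset=5, length=3 (matching 'cdd' starting at position 1)
LZ77 triple: (5, 3, 'c')


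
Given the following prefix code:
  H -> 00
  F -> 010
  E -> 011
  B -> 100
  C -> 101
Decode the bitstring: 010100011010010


Decoding step by step:
Bits 010 -> F
Bits 100 -> B
Bits 011 -> E
Bits 010 -> F
Bits 010 -> F


Decoded message: FBEFF


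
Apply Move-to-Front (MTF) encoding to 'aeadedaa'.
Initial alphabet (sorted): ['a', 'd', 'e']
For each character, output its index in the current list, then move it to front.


MTF encoding:
'a': index 0 in ['a', 'd', 'e'] -> ['a', 'd', 'e']
'e': index 2 in ['a', 'd', 'e'] -> ['e', 'a', 'd']
'a': index 1 in ['e', 'a', 'd'] -> ['a', 'e', 'd']
'd': index 2 in ['a', 'e', 'd'] -> ['d', 'a', 'e']
'e': index 2 in ['d', 'a', 'e'] -> ['e', 'd', 'a']
'd': index 1 in ['e', 'd', 'a'] -> ['d', 'e', 'a']
'a': index 2 in ['d', 'e', 'a'] -> ['a', 'd', 'e']
'a': index 0 in ['a', 'd', 'e'] -> ['a', 'd', 'e']


Output: [0, 2, 1, 2, 2, 1, 2, 0]


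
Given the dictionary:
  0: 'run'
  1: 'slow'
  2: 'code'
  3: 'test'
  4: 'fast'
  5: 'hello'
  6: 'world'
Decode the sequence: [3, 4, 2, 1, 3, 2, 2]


Look up each index in the dictionary:
  3 -> 'test'
  4 -> 'fast'
  2 -> 'code'
  1 -> 'slow'
  3 -> 'test'
  2 -> 'code'
  2 -> 'code'

Decoded: "test fast code slow test code code"


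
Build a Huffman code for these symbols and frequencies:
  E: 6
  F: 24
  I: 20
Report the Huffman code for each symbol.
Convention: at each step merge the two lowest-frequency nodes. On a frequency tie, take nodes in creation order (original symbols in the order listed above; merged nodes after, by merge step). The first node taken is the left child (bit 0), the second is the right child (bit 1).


Huffman tree construction:
Step 1: Merge E(6) + I(20) = 26
Step 2: Merge F(24) + (E+I)(26) = 50
Read each symbol's code off the tree from the root (left child = 0, right child = 1).

Codes:
  E: 10 (length 2)
  F: 0 (length 1)
  I: 11 (length 2)
Average code length: 76/50 = 1.5200 bits/symbol


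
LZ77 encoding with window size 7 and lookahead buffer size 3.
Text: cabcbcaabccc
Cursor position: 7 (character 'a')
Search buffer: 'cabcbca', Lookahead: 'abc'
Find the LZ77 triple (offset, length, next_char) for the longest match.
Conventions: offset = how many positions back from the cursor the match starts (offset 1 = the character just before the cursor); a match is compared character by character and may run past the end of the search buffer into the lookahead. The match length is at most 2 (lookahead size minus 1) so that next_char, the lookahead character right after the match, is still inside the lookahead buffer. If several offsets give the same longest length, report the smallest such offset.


Try each offset into the search buffer:
  offset=1 (pos 6, char 'a'): match length 1
  offset=2 (pos 5, char 'c'): match length 0
  offset=3 (pos 4, char 'b'): match length 0
  offset=4 (pos 3, char 'c'): match length 0
  offset=5 (pos 2, char 'b'): match length 0
  offset=6 (pos 1, char 'a'): match length 2
  offset=7 (pos 0, char 'c'): match length 0
Longest match has length 2 at offset 6.
next_char = character at position 7 + 2 = 9 -> 'c'

Best match: offset=6, length=2 (matching 'ab' starting at position 1)
LZ77 triple: (6, 2, 'c')


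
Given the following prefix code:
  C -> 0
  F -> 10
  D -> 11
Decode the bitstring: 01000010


Decoding step by step:
Bits 0 -> C
Bits 10 -> F
Bits 0 -> C
Bits 0 -> C
Bits 0 -> C
Bits 10 -> F


Decoded message: CFCCCF


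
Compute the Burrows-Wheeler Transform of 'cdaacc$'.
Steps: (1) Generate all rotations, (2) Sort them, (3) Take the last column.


Rotations (sorted):
  0: $cdaacc -> last char: c
  1: aacc$cd -> last char: d
  2: acc$cda -> last char: a
  3: c$cdaac -> last char: c
  4: cc$cdaa -> last char: a
  5: cdaacc$ -> last char: $
  6: daacc$c -> last char: c


BWT = cdaca$c


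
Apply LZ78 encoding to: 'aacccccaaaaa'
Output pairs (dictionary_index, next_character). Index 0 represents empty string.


LZ78 encoding steps:
Dictionary: {0: ''}
Step 1: w='' (idx 0), next='a' -> output (0, 'a'), add 'a' as idx 1
Step 2: w='a' (idx 1), next='c' -> output (1, 'c'), add 'ac' as idx 2
Step 3: w='' (idx 0), next='c' -> output (0, 'c'), add 'c' as idx 3
Step 4: w='c' (idx 3), next='c' -> output (3, 'c'), add 'cc' as idx 4
Step 5: w='c' (idx 3), next='a' -> output (3, 'a'), add 'ca' as idx 5
Step 6: w='a' (idx 1), next='a' -> output (1, 'a'), add 'aa' as idx 6
Step 7: w='aa' (idx 6), end of input -> output (6, '')


Encoded: [(0, 'a'), (1, 'c'), (0, 'c'), (3, 'c'), (3, 'a'), (1, 'a'), (6, '')]


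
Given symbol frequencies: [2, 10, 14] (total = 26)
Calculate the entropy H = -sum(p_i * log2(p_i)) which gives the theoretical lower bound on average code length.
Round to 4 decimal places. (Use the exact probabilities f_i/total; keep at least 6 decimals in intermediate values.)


Per-symbol terms -p_i * log2(p_i) with p_i = f_i/26:
  p = 2/26 = 0.076923: log2(p) = -3.700440, -p*log2(p) = 0.284649
  p = 10/26 = 0.384615: log2(p) = -1.378512, -p*log2(p) = 0.530197
  p = 14/26 = 0.538462: log2(p) = -0.893085, -p*log2(p) = 0.480892
H = 0.284649 + 0.530197 + 0.480892 = 1.295738

H = 1.2957 bits/symbol


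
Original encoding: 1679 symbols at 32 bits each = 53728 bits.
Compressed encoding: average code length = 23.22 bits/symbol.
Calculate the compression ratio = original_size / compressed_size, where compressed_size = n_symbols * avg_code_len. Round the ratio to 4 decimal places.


original_size = n_symbols * orig_bits = 1679 * 32 = 53728 bits
compressed_size = n_symbols * avg_code_len = 1679 * 23.22 = 38986.38 bits
ratio = original_size / compressed_size = 53728 / 38986.38 = 1.3781

Compression ratio = 1.3781


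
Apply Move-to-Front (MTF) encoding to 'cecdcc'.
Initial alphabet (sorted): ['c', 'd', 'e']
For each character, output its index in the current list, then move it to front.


MTF encoding:
'c': index 0 in ['c', 'd', 'e'] -> ['c', 'd', 'e']
'e': index 2 in ['c', 'd', 'e'] -> ['e', 'c', 'd']
'c': index 1 in ['e', 'c', 'd'] -> ['c', 'e', 'd']
'd': index 2 in ['c', 'e', 'd'] -> ['d', 'c', 'e']
'c': index 1 in ['d', 'c', 'e'] -> ['c', 'd', 'e']
'c': index 0 in ['c', 'd', 'e'] -> ['c', 'd', 'e']


Output: [0, 2, 1, 2, 1, 0]


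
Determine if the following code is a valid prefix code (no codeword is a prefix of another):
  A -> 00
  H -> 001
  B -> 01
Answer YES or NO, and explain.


Checking each pair (does one codeword prefix another?):
  A='00' vs H='001': prefix -- VIOLATION

NO -- this is NOT a valid prefix code. A (00) is a prefix of H (001).


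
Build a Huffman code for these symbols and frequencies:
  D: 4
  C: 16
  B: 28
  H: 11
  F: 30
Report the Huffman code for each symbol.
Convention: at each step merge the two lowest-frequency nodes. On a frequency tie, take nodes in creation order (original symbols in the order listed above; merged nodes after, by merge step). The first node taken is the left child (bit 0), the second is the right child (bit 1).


Huffman tree construction:
Step 1: Merge D(4) + H(11) = 15
Step 2: Merge (D+H)(15) + C(16) = 31
Step 3: Merge B(28) + F(30) = 58
Step 4: Merge ((D+H)+C)(31) + (B+F)(58) = 89
Read each symbol's code off the tree from the root (left child = 0, right child = 1).

Codes:
  D: 000 (length 3)
  C: 01 (length 2)
  B: 10 (length 2)
  H: 001 (length 3)
  F: 11 (length 2)
Average code length: 193/89 = 2.1685 bits/symbol


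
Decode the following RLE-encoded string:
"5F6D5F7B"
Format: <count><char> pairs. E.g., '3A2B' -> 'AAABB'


Expanding each <count><char> pair:
  5F -> 'FFFFF'
  6D -> 'DDDDDD'
  5F -> 'FFFFF'
  7B -> 'BBBBBBB'

Decoded = FFFFFDDDDDDFFFFFBBBBBBB


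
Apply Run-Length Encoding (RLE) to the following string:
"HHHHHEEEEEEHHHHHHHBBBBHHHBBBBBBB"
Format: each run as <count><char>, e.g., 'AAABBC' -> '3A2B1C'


Scanning runs left to right:
  i=0: run of 'H' x 5 -> '5H'
  i=5: run of 'E' x 6 -> '6E'
  i=11: run of 'H' x 7 -> '7H'
  i=18: run of 'B' x 4 -> '4B'
  i=22: run of 'H' x 3 -> '3H'
  i=25: run of 'B' x 7 -> '7B'

RLE = 5H6E7H4B3H7B


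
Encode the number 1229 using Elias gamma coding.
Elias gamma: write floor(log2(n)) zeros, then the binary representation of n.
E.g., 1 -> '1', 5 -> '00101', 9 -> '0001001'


num_bits = floor(log2(1229)) + 1 = 11
leading_zeros = num_bits - 1 = 10
binary(1229) = 10011001101

Elias gamma(1229) = '0000000000' + '10011001101' = 000000000010011001101 (21 bits)


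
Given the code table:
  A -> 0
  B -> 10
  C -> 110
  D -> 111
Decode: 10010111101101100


Decoding:
10 -> B
0 -> A
10 -> B
111 -> D
10 -> B
110 -> C
110 -> C
0 -> A


Result: BABDBCCA


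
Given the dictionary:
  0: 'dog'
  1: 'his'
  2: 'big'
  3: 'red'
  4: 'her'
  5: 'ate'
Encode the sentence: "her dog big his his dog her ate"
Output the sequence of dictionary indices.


Look up each word in the dictionary:
  'her' -> 4
  'dog' -> 0
  'big' -> 2
  'his' -> 1
  'his' -> 1
  'dog' -> 0
  'her' -> 4
  'ate' -> 5

Encoded: [4, 0, 2, 1, 1, 0, 4, 5]


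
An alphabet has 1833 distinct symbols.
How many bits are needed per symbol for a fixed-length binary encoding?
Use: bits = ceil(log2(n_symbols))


log2(1833) = 10.84
Bracket: 2^10 = 1024 < 1833 <= 2^11 = 2048
So ceil(log2(1833)) = 11

bits = ceil(log2(1833)) = ceil(10.84) = 11 bits


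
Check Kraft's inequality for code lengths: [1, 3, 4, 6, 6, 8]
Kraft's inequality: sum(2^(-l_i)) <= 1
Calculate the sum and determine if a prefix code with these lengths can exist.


Sum = 2^(-1) + 2^(-3) + 2^(-4) + 2^(-6) + 2^(-6) + 2^(-8)
    = 0.5 + 0.125 + 0.0625 + 0.015625 + 0.015625 + 0.00390625
    = 185/256 = 0.72265625
Since 0.72265625 <= 1, Kraft's inequality IS satisfied.
A prefix code with these lengths CAN exist.

Kraft sum = 0.72265625. Satisfied.


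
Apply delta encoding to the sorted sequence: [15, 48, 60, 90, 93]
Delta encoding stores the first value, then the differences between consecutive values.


First value: 15
Deltas:
  48 - 15 = 33
  60 - 48 = 12
  90 - 60 = 30
  93 - 90 = 3


Delta encoded: [15, 33, 12, 30, 3]


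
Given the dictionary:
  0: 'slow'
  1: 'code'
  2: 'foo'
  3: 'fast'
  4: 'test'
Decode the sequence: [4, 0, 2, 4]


Look up each index in the dictionary:
  4 -> 'test'
  0 -> 'slow'
  2 -> 'foo'
  4 -> 'test'

Decoded: "test slow foo test"


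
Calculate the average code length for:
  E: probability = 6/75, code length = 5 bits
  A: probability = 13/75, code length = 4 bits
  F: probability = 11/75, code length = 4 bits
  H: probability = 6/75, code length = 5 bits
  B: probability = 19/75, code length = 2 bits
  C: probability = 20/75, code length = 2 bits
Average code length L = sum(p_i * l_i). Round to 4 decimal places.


Weighted contributions p_i * l_i:
  E: (6/75) * 5 = 30/75
  A: (13/75) * 4 = 52/75
  F: (11/75) * 4 = 44/75
  H: (6/75) * 5 = 30/75
  B: (19/75) * 2 = 38/75
  C: (20/75) * 2 = 40/75
Sum = (30 + 52 + 44 + 30 + 38 + 40)/75 = 234/75

L = 234/75 = 3.1200 bits/symbol


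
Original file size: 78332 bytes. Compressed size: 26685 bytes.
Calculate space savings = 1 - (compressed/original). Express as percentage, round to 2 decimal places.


ratio = compressed/original = 26685/78332 = 0.340665
savings = 1 - ratio = 1 - 0.340665 = 0.659335
as a percentage: 0.659335 * 100 = 65.93%

Space savings = 1 - 26685/78332 = 65.93%


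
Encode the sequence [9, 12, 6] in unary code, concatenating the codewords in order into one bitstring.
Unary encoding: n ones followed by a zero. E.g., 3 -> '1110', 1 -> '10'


Encode each number as n ones followed by a terminating 0:
  9 -> 1111111110 (10 bits)
  12 -> 1111111111110 (13 bits)
  6 -> 1111110 (7 bits)
Total length = 10 + 13 + 7 = 30 bits.

Unary([9, 12, 6]) = 111111111011111111111101111110 (30 bits)


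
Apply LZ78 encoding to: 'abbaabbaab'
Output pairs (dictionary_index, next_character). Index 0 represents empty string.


LZ78 encoding steps:
Dictionary: {0: ''}
Step 1: w='' (idx 0), next='a' -> output (0, 'a'), add 'a' as idx 1
Step 2: w='' (idx 0), next='b' -> output (0, 'b'), add 'b' as idx 2
Step 3: w='b' (idx 2), next='a' -> output (2, 'a'), add 'ba' as idx 3
Step 4: w='a' (idx 1), next='b' -> output (1, 'b'), add 'ab' as idx 4
Step 5: w='ba' (idx 3), next='a' -> output (3, 'a'), add 'baa' as idx 5
Step 6: w='b' (idx 2), end of input -> output (2, '')


Encoded: [(0, 'a'), (0, 'b'), (2, 'a'), (1, 'b'), (3, 'a'), (2, '')]


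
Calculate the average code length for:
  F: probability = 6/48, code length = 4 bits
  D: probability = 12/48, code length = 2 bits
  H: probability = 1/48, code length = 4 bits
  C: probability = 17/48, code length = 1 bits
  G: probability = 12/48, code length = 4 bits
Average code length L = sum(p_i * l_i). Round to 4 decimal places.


Weighted contributions p_i * l_i:
  F: (6/48) * 4 = 24/48
  D: (12/48) * 2 = 24/48
  H: (1/48) * 4 = 4/48
  C: (17/48) * 1 = 17/48
  G: (12/48) * 4 = 48/48
Sum = (24 + 24 + 4 + 17 + 48)/48 = 117/48

L = 117/48 = 2.4375 bits/symbol


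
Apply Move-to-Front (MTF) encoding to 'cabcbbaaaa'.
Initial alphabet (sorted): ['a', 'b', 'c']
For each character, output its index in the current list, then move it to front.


MTF encoding:
'c': index 2 in ['a', 'b', 'c'] -> ['c', 'a', 'b']
'a': index 1 in ['c', 'a', 'b'] -> ['a', 'c', 'b']
'b': index 2 in ['a', 'c', 'b'] -> ['b', 'a', 'c']
'c': index 2 in ['b', 'a', 'c'] -> ['c', 'b', 'a']
'b': index 1 in ['c', 'b', 'a'] -> ['b', 'c', 'a']
'b': index 0 in ['b', 'c', 'a'] -> ['b', 'c', 'a']
'a': index 2 in ['b', 'c', 'a'] -> ['a', 'b', 'c']
'a': index 0 in ['a', 'b', 'c'] -> ['a', 'b', 'c']
'a': index 0 in ['a', 'b', 'c'] -> ['a', 'b', 'c']
'a': index 0 in ['a', 'b', 'c'] -> ['a', 'b', 'c']


Output: [2, 1, 2, 2, 1, 0, 2, 0, 0, 0]


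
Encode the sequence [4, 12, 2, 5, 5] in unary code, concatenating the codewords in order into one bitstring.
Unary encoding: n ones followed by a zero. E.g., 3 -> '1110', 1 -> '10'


Encode each number as n ones followed by a terminating 0:
  4 -> 11110 (5 bits)
  12 -> 1111111111110 (13 bits)
  2 -> 110 (3 bits)
  5 -> 111110 (6 bits)
  5 -> 111110 (6 bits)
Total length = 5 + 13 + 3 + 6 + 6 = 33 bits.

Unary([4, 12, 2, 5, 5]) = 111101111111111110110111110111110 (33 bits)


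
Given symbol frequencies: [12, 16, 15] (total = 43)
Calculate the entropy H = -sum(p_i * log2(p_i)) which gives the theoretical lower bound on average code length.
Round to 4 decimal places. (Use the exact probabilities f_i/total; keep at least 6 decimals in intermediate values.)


Per-symbol terms -p_i * log2(p_i) with p_i = f_i/43:
  p = 12/43 = 0.279070: log2(p) = -1.841302, -p*log2(p) = 0.513852
  p = 16/43 = 0.372093: log2(p) = -1.426265, -p*log2(p) = 0.530703
  p = 15/43 = 0.348837: log2(p) = -1.519374, -p*log2(p) = 0.530014
H = 0.513852 + 0.530703 + 0.530014 = 1.574569

H = 1.5746 bits/symbol


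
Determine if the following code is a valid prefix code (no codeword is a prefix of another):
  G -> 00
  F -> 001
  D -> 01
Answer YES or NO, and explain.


Checking each pair (does one codeword prefix another?):
  G='00' vs F='001': prefix -- VIOLATION

NO -- this is NOT a valid prefix code. G (00) is a prefix of F (001).


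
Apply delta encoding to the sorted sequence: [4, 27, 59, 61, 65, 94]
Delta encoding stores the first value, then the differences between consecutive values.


First value: 4
Deltas:
  27 - 4 = 23
  59 - 27 = 32
  61 - 59 = 2
  65 - 61 = 4
  94 - 65 = 29


Delta encoded: [4, 23, 32, 2, 4, 29]


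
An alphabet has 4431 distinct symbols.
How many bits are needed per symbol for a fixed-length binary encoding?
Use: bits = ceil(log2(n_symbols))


log2(4431) = 12.1134
Bracket: 2^12 = 4096 < 4431 <= 2^13 = 8192
So ceil(log2(4431)) = 13

bits = ceil(log2(4431)) = ceil(12.1134) = 13 bits


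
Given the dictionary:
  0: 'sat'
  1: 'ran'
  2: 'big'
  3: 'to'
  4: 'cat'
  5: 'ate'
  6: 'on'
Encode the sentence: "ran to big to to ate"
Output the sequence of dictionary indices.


Look up each word in the dictionary:
  'ran' -> 1
  'to' -> 3
  'big' -> 2
  'to' -> 3
  'to' -> 3
  'ate' -> 5

Encoded: [1, 3, 2, 3, 3, 5]


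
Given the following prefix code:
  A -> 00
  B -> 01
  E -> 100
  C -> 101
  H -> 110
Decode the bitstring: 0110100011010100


Decoding step by step:
Bits 01 -> B
Bits 101 -> C
Bits 00 -> A
Bits 01 -> B
Bits 101 -> C
Bits 01 -> B
Bits 00 -> A


Decoded message: BCABCBA


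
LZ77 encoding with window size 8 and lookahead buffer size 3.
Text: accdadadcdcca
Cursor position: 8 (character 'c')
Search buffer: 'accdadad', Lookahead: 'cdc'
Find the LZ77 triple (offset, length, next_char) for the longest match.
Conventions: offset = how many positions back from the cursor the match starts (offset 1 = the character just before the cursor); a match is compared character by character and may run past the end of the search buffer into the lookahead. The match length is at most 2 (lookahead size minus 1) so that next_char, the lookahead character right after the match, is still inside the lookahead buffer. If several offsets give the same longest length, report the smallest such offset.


Try each offset into the search buffer:
  offset=1 (pos 7, char 'd'): match length 0
  offset=2 (pos 6, char 'a'): match length 0
  offset=3 (pos 5, char 'd'): match length 0
  offset=4 (pos 4, char 'a'): match length 0
  offset=5 (pos 3, char 'd'): match length 0
  offset=6 (pos 2, char 'c'): match length 2
  offset=7 (pos 1, char 'c'): match length 1
  offset=8 (pos 0, char 'a'): match length 0
Longest match has length 2 at offset 6.
next_char = character at position 8 + 2 = 10 -> 'c'

Best match: offset=6, length=2 (matching 'cd' starting at position 2)
LZ77 triple: (6, 2, 'c')


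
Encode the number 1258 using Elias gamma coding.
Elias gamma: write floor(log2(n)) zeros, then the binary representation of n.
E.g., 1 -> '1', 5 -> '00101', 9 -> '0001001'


num_bits = floor(log2(1258)) + 1 = 11
leading_zeros = num_bits - 1 = 10
binary(1258) = 10011101010

Elias gamma(1258) = '0000000000' + '10011101010' = 000000000010011101010 (21 bits)


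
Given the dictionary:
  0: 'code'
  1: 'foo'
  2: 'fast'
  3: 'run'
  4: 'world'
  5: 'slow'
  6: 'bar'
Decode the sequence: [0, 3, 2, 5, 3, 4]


Look up each index in the dictionary:
  0 -> 'code'
  3 -> 'run'
  2 -> 'fast'
  5 -> 'slow'
  3 -> 'run'
  4 -> 'world'

Decoded: "code run fast slow run world"


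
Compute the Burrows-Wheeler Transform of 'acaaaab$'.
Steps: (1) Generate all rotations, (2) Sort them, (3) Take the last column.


Rotations (sorted):
  0: $acaaaab -> last char: b
  1: aaaab$ac -> last char: c
  2: aaab$aca -> last char: a
  3: aab$acaa -> last char: a
  4: ab$acaaa -> last char: a
  5: acaaaab$ -> last char: $
  6: b$acaaaa -> last char: a
  7: caaaab$a -> last char: a


BWT = bcaaa$aa


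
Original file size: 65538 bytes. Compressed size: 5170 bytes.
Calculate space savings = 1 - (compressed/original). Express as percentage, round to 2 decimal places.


ratio = compressed/original = 5170/65538 = 0.078886
savings = 1 - ratio = 1 - 0.078886 = 0.921114
as a percentage: 0.921114 * 100 = 92.11%

Space savings = 1 - 5170/65538 = 92.11%


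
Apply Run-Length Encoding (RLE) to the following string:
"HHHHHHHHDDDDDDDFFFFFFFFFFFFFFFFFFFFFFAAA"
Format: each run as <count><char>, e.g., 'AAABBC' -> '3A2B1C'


Scanning runs left to right:
  i=0: run of 'H' x 8 -> '8H'
  i=8: run of 'D' x 7 -> '7D'
  i=15: run of 'F' x 22 -> '22F'
  i=37: run of 'A' x 3 -> '3A'

RLE = 8H7D22F3A


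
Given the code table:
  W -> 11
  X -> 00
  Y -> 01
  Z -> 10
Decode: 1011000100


Decoding:
10 -> Z
11 -> W
00 -> X
01 -> Y
00 -> X


Result: ZWXYX


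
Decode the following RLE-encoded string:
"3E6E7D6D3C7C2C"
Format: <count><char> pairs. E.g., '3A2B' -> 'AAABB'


Expanding each <count><char> pair:
  3E -> 'EEE'
  6E -> 'EEEEEE'
  7D -> 'DDDDDDD'
  6D -> 'DDDDDD'
  3C -> 'CCC'
  7C -> 'CCCCCCC'
  2C -> 'CC'

Decoded = EEEEEEEEEDDDDDDDDDDDDDCCCCCCCCCCCC


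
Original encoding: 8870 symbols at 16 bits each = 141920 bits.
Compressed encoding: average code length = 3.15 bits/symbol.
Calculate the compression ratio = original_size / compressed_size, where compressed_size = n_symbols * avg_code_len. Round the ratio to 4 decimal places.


original_size = n_symbols * orig_bits = 8870 * 16 = 141920 bits
compressed_size = n_symbols * avg_code_len = 8870 * 3.15 = 27940.5 bits
ratio = original_size / compressed_size = 141920 / 27940.5 = 5.0794

Compression ratio = 5.0794


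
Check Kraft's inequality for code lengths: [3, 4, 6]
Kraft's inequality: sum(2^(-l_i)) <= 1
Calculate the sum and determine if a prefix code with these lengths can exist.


Sum = 2^(-3) + 2^(-4) + 2^(-6)
    = 0.125 + 0.0625 + 0.015625
    = 13/64 = 0.203125
Since 0.203125 <= 1, Kraft's inequality IS satisfied.
A prefix code with these lengths CAN exist.

Kraft sum = 0.203125. Satisfied.


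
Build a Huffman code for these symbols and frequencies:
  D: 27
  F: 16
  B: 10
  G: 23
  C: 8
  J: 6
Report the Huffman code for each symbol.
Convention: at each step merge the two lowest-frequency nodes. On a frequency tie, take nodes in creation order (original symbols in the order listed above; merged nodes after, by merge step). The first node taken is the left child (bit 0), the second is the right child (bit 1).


Huffman tree construction:
Step 1: Merge J(6) + C(8) = 14
Step 2: Merge B(10) + (J+C)(14) = 24
Step 3: Merge F(16) + G(23) = 39
Step 4: Merge (B+(J+C))(24) + D(27) = 51
Step 5: Merge (F+G)(39) + ((B+(J+C))+D)(51) = 90
Read each symbol's code off the tree from the root (left child = 0, right child = 1).

Codes:
  D: 11 (length 2)
  F: 00 (length 2)
  B: 100 (length 3)
  G: 01 (length 2)
  C: 1011 (length 4)
  J: 1010 (length 4)
Average code length: 218/90 = 2.4222 bits/symbol
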